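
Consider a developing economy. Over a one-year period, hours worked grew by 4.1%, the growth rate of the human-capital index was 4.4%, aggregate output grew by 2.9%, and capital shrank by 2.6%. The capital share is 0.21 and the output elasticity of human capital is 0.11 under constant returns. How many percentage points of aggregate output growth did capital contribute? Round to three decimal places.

Contribution = share × growth = 0.21 × (-2.6) = -0.546 pp.

-0.546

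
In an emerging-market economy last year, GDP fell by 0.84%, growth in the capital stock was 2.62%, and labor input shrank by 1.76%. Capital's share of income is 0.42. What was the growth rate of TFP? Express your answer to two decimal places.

-0.92%

Labor's share = 1 − 0.42 = 0.58.
The capital stock: 0.42 × 2.62 = 1.1004 pp.
Labor input: 0.58 × (-1.76) = -1.0208 pp.
TFP growth = -0.84 − 0.0796 = -0.9196%.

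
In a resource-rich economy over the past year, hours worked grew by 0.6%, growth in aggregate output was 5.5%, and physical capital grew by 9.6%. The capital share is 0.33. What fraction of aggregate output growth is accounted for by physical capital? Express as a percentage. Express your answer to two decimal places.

57.60%

Physical capital contributed 0.33 × 9.6 = 3.168 pp.
Share of growth = 3.168 / 5.5 × 100 = 57.6%.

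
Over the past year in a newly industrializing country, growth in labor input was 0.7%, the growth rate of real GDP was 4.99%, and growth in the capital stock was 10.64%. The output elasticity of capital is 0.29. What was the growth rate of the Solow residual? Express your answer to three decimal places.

Labor's share = 1 − 0.29 = 0.71.
The capital stock: 0.29 × 10.64 = 3.0856 pp.
Labor input: 0.71 × 0.7 = 0.497 pp.
TFP growth = 4.99 − 3.5826 = 1.4074%.

1.407%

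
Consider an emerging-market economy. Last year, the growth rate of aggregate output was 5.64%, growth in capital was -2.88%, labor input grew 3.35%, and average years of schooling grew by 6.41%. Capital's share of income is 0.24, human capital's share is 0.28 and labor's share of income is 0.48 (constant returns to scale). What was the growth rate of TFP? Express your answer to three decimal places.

2.928%

Labor's share = 1 − 0.24 − 0.28 = 0.48.
Capital: 0.24 × (-2.88) = -0.6912 pp.
Average years of schooling: 0.28 × 6.41 = 1.7948 pp.
Labor input: 0.48 × 3.35 = 1.608 pp.
TFP growth = 5.64 − 2.7116 = 2.9284%.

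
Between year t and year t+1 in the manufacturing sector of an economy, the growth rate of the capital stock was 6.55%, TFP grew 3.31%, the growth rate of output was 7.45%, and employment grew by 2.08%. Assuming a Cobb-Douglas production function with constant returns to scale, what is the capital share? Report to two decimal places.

α = 0.46

gY = gA + α·gK + (1−α)·gL, so gY − gA − gL = α(gK − gL).
7.45 − 3.31 − 2.08 = α × (6.55 − 2.08).
2.06 = 4.47 α, so α = 0.4609.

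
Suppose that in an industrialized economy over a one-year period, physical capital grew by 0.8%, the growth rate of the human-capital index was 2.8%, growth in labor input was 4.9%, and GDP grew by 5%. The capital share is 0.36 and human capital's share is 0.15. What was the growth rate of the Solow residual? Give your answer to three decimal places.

The Solow residual grew 1.891%.

Labor's share = 1 − 0.36 − 0.15 = 0.49.
Physical capital: 0.36 × 0.8 = 0.288 pp.
The human-capital index: 0.15 × 2.8 = 0.42 pp.
Labor input: 0.49 × 4.9 = 2.401 pp.
TFP growth = 5 − 3.109 = 1.891%.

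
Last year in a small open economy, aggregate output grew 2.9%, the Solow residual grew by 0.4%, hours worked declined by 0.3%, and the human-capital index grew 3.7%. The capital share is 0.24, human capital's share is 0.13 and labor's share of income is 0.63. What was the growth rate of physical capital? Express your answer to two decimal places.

Physical capital grew 9.20%.

Labor's share = 1 − 0.24 − 0.13 = 0.63.
gY = gA + 0.13×3.7 + 0.63×(-0.3) + 0.24×g.
0.24×g = 2.9 − 0.4 − 0.292 = 2.208.
g = 2.208 / 0.24 = 9.2%.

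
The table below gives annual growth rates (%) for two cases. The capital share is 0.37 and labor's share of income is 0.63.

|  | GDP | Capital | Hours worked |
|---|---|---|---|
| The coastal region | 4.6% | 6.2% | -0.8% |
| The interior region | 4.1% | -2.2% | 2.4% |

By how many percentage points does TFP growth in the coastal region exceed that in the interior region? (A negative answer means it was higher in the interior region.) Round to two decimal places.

Labor's share = 1 − 0.37 = 0.63.
The coastal region: TFP = 4.6 − 2.294 + 0.504 = 2.81%.
The interior region: TFP = 4.1 + 0.814 − 1.512 = 3.402%.
Difference = 2.81 − (3.402) = -0.592 pp.

-0.59 percentage points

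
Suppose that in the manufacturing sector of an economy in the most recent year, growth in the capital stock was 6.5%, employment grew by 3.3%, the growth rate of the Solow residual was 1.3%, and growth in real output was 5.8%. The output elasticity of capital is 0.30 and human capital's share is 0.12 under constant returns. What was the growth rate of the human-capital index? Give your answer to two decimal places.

The human-capital index growth was 5.30%.

Labor's share = 1 − 0.3 − 0.12 = 0.58.
gY = gA + 0.3×6.5 + 0.58×3.3 + 0.12×g.
0.12×g = 5.8 − 1.3 − 3.864 = 0.636.
g = 0.636 / 0.12 = 5.3%.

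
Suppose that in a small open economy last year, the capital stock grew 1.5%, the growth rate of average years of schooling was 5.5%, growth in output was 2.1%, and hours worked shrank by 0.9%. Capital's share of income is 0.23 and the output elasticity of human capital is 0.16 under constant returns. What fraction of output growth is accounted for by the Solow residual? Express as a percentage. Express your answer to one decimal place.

Labor's share = 1 − 0.23 − 0.16 = 0.61.
The capital stock: 0.23 × 1.5 = 0.345 pp.
Average years of schooling: 0.16 × 5.5 = 0.88 pp.
Hours worked: 0.61 × (-0.9) = -0.549 pp.
TFP growth = 2.1 − 0.676 = 1.424%.
TFP share of growth = 1.424 / 2.1 × 100 = 67.81%.

67.8%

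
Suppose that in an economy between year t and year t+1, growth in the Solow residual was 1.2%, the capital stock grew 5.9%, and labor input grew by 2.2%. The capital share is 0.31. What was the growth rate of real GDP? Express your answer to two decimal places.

Labor's share = 1 − 0.31 = 0.69.
The capital stock: 0.31 × 5.9 = 1.829 pp.
Labor input: 0.69 × 2.2 = 1.518 pp.
Output growth = 1.2 + 3.347 = 4.547%.

4.55%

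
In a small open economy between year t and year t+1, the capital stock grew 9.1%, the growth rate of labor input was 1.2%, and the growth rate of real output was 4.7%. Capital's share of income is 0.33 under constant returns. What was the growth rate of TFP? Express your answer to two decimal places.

Labor's share = 1 − 0.33 = 0.67.
The capital stock: 0.33 × 9.1 = 3.003 pp.
Labor input: 0.67 × 1.2 = 0.804 pp.
TFP growth = 4.7 − 3.807 = 0.893%.

0.89%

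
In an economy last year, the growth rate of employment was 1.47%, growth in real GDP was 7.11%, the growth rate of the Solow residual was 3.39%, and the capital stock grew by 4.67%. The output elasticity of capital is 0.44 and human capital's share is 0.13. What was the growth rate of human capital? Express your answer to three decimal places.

Labor's share = 1 − 0.44 − 0.13 = 0.43.
gY = gA + 0.44×4.67 + 0.43×1.47 + 0.13×g.
0.13×g = 7.11 − 3.39 − 2.6869 = 1.0331.
g = 1.0331 / 0.13 = 7.94692%.

7.947%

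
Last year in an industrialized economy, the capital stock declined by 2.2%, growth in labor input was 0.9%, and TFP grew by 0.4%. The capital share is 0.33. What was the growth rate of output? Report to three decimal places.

Labor's share = 1 − 0.33 = 0.67.
The capital stock: 0.33 × (-2.2) = -0.726 pp.
Labor input: 0.67 × 0.9 = 0.603 pp.
Output growth = 0.4 + (-0.123) = 0.277%.

Output growth was 0.277%.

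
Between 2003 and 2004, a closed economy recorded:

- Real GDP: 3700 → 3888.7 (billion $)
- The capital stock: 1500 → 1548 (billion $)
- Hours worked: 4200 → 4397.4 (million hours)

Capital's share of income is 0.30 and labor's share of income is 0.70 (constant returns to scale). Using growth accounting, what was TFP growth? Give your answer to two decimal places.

0.85%

Real GDP growth = (3888.7 − 3700) / 3700 = 5.1%.
The capital stock growth = (1548 − 1500) / 1500 = 3.2%.
Hours worked growth = (4397.4 − 4200) / 4200 = 4.7%.
Labor's share = 1 − 0.3 = 0.7.
The capital stock: 0.3 × 3.2 = 0.96 pp.
Hours worked: 0.7 × 4.7 = 3.29 pp.
TFP growth = 5.1 − 4.25 = 0.85%.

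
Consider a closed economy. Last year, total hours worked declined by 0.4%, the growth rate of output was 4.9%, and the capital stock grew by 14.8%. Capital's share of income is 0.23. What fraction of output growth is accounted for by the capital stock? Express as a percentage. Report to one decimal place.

The capital stock contributed 0.23 × 14.8 = 3.404 pp.
Share of growth = 3.404 / 4.9 × 100 = 69.469%.

The capital stock accounted for 69.5% of growth.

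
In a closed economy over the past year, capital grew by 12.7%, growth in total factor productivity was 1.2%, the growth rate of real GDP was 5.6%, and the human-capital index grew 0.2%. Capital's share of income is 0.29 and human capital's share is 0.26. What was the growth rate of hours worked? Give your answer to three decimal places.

Labor's share = 1 − 0.29 − 0.26 = 0.45.
gY = gA + 0.29×12.7 + 0.26×0.2 + 0.45×g.
0.45×g = 5.6 − 1.2 − 3.735 = 0.665.
g = 0.665 / 0.45 = 1.47778%.

1.478%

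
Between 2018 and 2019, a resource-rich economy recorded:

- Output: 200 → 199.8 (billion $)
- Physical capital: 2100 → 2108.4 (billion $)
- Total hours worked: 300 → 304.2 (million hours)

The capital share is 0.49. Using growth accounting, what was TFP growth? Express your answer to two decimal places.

-1.01%

Output growth = (199.8 − 200) / 200 = -0.1%.
Physical capital growth = (2108.4 − 2100) / 2100 = 0.4%.
Total hours worked growth = (304.2 − 300) / 300 = 1.4%.
Labor's share = 1 − 0.49 = 0.51.
Physical capital: 0.49 × 0.4 = 0.196 pp.
Total hours worked: 0.51 × 1.4 = 0.714 pp.
TFP growth = -0.1 − 0.91 = -1.01%.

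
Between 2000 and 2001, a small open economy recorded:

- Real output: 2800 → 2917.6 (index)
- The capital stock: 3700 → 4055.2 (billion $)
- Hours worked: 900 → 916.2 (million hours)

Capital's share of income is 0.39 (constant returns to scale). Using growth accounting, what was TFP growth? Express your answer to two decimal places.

Real output growth = (2917.6 − 2800) / 2800 = 4.2%.
The capital stock growth = (4055.2 − 3700) / 3700 = 9.6%.
Hours worked growth = (916.2 − 900) / 900 = 1.8%.
Labor's share = 1 − 0.39 = 0.61.
The capital stock: 0.39 × 9.6 = 3.744 pp.
Hours worked: 0.61 × 1.8 = 1.098 pp.
TFP growth = 4.2 − 4.842 = -0.642%.

-0.64%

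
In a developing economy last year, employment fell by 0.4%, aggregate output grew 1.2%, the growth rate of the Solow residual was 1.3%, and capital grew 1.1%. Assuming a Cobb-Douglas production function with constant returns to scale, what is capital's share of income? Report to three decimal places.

gY = gA + α·gK + (1−α)·gL, so gY − gA − gL = α(gK − gL).
1.2 − 1.3 + 0.4 = α × (1.1 − (-0.4)).
0.3 = 1.5 α, so α = 0.2.

0.200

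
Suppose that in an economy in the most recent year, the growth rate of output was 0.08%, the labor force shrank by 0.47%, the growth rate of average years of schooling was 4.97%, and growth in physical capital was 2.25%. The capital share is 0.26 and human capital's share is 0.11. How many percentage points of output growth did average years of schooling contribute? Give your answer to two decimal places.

Contribution = share × growth = 0.11 × 4.97 = 0.5467 pp.

0.55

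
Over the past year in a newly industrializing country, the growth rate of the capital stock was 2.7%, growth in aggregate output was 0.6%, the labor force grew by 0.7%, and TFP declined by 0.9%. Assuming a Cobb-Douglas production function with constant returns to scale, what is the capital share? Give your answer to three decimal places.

gY = gA + α·gK + (1−α)·gL, so gY − gA − gL = α(gK − gL).
0.6 + 0.9 − 0.7 = α × (2.7 − 0.7).
0.8 = 2 α, so α = 0.4.

0.400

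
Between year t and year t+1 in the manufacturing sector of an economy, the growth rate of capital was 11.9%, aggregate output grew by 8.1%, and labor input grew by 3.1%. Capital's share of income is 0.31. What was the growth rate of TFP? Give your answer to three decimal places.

Labor's share = 1 − 0.31 = 0.69.
Capital: 0.31 × 11.9 = 3.689 pp.
Labor input: 0.69 × 3.1 = 2.139 pp.
TFP growth = 8.1 − 5.828 = 2.272%.

2.272%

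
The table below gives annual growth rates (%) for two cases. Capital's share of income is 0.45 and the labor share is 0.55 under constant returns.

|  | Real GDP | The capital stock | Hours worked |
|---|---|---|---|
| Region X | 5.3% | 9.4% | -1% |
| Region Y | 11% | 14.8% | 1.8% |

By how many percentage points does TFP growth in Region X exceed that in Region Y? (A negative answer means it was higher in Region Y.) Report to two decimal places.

-1.73 percentage points

Labor's share = 1 − 0.45 = 0.55.
Region X: TFP = 5.3 − 4.23 + 0.55 = 1.62%.
Region Y: TFP = 11 − 6.66 − 0.99 = 3.35%.
Difference = 1.62 − (3.35) = -1.73 pp.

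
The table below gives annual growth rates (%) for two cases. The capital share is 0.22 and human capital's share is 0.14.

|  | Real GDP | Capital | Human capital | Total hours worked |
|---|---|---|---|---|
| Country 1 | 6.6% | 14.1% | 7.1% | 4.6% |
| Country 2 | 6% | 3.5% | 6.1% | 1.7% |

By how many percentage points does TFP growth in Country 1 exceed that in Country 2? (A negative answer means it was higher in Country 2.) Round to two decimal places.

-3.73 percentage points

Labor's share = 1 − 0.22 − 0.14 = 0.64.
Country 1: TFP = 6.6 − 3.102 − 0.994 − 2.944 = -0.44%.
Country 2: TFP = 6 − 0.77 − 0.854 − 1.088 = 3.288%.
Difference = -0.44 − (3.288) = -3.728 pp.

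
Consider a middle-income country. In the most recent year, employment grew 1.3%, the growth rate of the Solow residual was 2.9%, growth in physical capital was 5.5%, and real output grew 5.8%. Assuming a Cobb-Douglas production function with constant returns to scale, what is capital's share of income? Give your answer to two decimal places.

gY = gA + α·gK + (1−α)·gL, so gY − gA − gL = α(gK − gL).
5.8 − 2.9 − 1.3 = α × (5.5 − 1.3).
1.6 = 4.2 α, so α = 0.381.

0.38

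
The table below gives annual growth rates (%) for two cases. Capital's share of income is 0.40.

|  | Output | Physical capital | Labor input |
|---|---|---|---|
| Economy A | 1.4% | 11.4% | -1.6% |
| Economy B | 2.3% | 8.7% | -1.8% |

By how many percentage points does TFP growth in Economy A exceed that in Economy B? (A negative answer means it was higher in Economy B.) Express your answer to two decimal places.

-2.10 percentage points

Labor's share = 1 − 0.4 = 0.6.
Economy A: TFP = 1.4 − 4.56 + 0.96 = -2.2%.
Economy B: TFP = 2.3 − 3.48 + 1.08 = -0.1%.
Difference = -2.2 − (-0.1) = -2.1 pp.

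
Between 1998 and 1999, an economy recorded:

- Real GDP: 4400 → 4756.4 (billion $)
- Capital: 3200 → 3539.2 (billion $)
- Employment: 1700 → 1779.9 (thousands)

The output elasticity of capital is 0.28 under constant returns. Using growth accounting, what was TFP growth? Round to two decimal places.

Real GDP growth = (4756.4 − 4400) / 4400 = 8.1%.
Capital growth = (3539.2 − 3200) / 3200 = 10.6%.
Employment growth = (1779.9 − 1700) / 1700 = 4.7%.
Labor's share = 1 − 0.28 = 0.72.
Capital: 0.28 × 10.6 = 2.968 pp.
Employment: 0.72 × 4.7 = 3.384 pp.
TFP growth = 8.1 − 6.352 = 1.748%.

TFP grew 1.75%.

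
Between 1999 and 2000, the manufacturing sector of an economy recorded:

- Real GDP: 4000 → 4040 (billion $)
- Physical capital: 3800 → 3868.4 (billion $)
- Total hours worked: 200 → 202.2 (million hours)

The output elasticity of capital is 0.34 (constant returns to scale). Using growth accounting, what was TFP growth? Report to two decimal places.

-0.34%

Real GDP growth = (4040 − 4000) / 4000 = 1%.
Physical capital growth = (3868.4 − 3800) / 3800 = 1.8%.
Total hours worked growth = (202.2 − 200) / 200 = 1.1%.
Labor's share = 1 − 0.34 = 0.66.
Physical capital: 0.34 × 1.8 = 0.612 pp.
Total hours worked: 0.66 × 1.1 = 0.726 pp.
TFP growth = 1 − 1.338 = -0.338%.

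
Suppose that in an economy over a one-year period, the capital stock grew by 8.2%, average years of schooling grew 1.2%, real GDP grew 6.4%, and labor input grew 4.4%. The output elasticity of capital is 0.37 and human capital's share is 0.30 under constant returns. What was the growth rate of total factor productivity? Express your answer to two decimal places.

1.55%

Labor's share = 1 − 0.37 − 0.3 = 0.33.
The capital stock: 0.37 × 8.2 = 3.034 pp.
Average years of schooling: 0.3 × 1.2 = 0.36 pp.
Labor input: 0.33 × 4.4 = 1.452 pp.
TFP growth = 6.4 − 4.846 = 1.554%.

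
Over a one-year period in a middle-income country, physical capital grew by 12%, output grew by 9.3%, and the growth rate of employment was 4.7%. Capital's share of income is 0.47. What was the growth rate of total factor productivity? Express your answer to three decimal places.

1.169%

Labor's share = 1 − 0.47 = 0.53.
Physical capital: 0.47 × 12 = 5.64 pp.
Employment: 0.53 × 4.7 = 2.491 pp.
TFP growth = 9.3 − 8.131 = 1.169%.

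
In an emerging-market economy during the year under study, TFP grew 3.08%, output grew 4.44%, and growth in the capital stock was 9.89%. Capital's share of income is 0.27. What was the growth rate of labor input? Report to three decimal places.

Labor's share = 1 − 0.27 = 0.73.
gY = gA + 0.27×9.89 + 0.73×g.
0.73×g = 4.44 − 3.08 − 2.6703 = -1.3103.
g = -1.3103 / 0.73 = -1.79493%.

-1.795%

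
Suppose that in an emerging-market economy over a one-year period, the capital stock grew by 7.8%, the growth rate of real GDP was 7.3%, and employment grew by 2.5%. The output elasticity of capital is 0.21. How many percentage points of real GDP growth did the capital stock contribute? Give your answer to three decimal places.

Contribution = share × growth = 0.21 × 7.8 = 1.638 pp.

1.638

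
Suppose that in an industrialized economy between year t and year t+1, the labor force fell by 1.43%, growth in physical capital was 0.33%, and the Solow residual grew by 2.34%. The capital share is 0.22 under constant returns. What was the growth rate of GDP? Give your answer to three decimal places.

1.297%

Labor's share = 1 − 0.22 = 0.78.
Physical capital: 0.22 × 0.33 = 0.0726 pp.
The labor force: 0.78 × (-1.43) = -1.1154 pp.
Output growth = 2.34 + (-1.0428) = 1.2972%.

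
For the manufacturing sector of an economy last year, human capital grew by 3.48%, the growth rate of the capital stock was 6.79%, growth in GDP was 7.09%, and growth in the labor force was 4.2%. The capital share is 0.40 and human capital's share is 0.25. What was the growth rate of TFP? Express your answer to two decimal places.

TFP grew 2.03%.

Labor's share = 1 − 0.4 − 0.25 = 0.35.
The capital stock: 0.4 × 6.79 = 2.716 pp.
Human capital: 0.25 × 3.48 = 0.87 pp.
The labor force: 0.35 × 4.2 = 1.47 pp.
TFP growth = 7.09 − 5.056 = 2.034%.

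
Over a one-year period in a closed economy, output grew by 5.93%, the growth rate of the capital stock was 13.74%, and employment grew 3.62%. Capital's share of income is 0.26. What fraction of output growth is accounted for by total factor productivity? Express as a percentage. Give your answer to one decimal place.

-5.4%

Labor's share = 1 − 0.26 = 0.74.
The capital stock: 0.26 × 13.74 = 3.5724 pp.
Employment: 0.74 × 3.62 = 2.6788 pp.
TFP growth = 5.93 − 6.2512 = -0.3212%.
TFP share of growth = -0.3212 / 5.93 × 100 = -5.417%.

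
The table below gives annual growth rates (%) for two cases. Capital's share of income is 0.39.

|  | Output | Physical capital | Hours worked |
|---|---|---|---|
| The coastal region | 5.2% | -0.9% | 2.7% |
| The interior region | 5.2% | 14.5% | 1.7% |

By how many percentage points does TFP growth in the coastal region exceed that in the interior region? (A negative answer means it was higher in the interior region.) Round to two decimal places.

Labor's share = 1 − 0.39 = 0.61.
The coastal region: TFP = 5.2 + 0.351 − 1.647 = 3.904%.
The interior region: TFP = 5.2 − 5.655 − 1.037 = -1.492%.
Difference = 3.904 − (-1.492) = 5.396 pp.

5.40 percentage points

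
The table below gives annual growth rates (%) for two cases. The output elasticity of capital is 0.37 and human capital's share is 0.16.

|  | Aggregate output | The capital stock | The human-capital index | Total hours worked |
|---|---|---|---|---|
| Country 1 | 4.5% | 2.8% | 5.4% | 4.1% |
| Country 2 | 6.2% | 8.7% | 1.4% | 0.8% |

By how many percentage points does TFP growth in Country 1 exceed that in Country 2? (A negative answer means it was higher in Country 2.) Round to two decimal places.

Labor's share = 1 − 0.37 − 0.16 = 0.47.
Country 1: TFP = 4.5 − 1.036 − 0.864 − 1.927 = 0.673%.
Country 2: TFP = 6.2 − 3.219 − 0.224 − 0.376 = 2.381%.
Difference = 0.673 − (2.381) = -1.708 pp.

-1.71 percentage points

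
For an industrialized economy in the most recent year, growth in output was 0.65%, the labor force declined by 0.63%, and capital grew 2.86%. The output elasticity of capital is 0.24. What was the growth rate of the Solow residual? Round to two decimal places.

The Solow residual growth was 0.44%.

Labor's share = 1 − 0.24 = 0.76.
Capital: 0.24 × 2.86 = 0.6864 pp.
The labor force: 0.76 × (-0.63) = -0.4788 pp.
TFP growth = 0.65 − 0.2076 = 0.4424%.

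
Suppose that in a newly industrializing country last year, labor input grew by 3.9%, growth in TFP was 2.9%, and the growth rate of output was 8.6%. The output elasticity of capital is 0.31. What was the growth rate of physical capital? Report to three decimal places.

Labor's share = 1 − 0.31 = 0.69.
gY = gA + 0.69×3.9 + 0.31×g.
0.31×g = 8.6 − 2.9 − 2.691 = 3.009.
g = 3.009 / 0.31 = 9.70645%.

9.706%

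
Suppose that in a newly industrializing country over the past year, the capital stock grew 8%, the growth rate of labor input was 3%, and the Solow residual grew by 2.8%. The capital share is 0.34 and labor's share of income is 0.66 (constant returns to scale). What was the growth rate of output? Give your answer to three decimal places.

Labor's share = 1 − 0.34 = 0.66.
The capital stock: 0.34 × 8 = 2.72 pp.
Labor input: 0.66 × 3 = 1.98 pp.
Output growth = 2.8 + 4.7 = 7.5%.

7.500%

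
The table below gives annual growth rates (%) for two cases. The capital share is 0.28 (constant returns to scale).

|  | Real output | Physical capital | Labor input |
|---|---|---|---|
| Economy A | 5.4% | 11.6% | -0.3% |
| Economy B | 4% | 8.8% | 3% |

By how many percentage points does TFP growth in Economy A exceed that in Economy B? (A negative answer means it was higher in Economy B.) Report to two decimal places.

2.99 percentage points

Labor's share = 1 − 0.28 = 0.72.
Economy A: TFP = 5.4 − 3.248 + 0.216 = 2.368%.
Economy B: TFP = 4 − 2.464 − 2.16 = -0.624%.
Difference = 2.368 − (-0.624) = 2.992 pp.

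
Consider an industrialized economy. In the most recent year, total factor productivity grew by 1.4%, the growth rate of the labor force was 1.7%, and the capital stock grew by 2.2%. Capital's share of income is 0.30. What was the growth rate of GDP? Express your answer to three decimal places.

Labor's share = 1 − 0.3 = 0.7.
The capital stock: 0.3 × 2.2 = 0.66 pp.
The labor force: 0.7 × 1.7 = 1.19 pp.
Output growth = 1.4 + 1.85 = 3.25%.

3.250%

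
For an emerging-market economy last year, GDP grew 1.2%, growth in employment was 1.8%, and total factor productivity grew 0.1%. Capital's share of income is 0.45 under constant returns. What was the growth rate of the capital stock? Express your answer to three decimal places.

Labor's share = 1 − 0.45 = 0.55.
gY = gA + 0.55×1.8 + 0.45×g.
0.45×g = 1.2 − 0.1 − 0.99 = 0.11.
g = 0.11 / 0.45 = 0.24444%.

The capital stock grew 0.244%.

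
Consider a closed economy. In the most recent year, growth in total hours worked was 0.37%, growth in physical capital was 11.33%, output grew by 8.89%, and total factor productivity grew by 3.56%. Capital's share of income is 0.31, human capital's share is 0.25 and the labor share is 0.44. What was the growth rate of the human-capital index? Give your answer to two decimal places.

6.62%

Labor's share = 1 − 0.31 − 0.25 = 0.44.
gY = gA + 0.31×11.33 + 0.44×0.37 + 0.25×g.
0.25×g = 8.89 − 3.56 − 3.6751 = 1.6549.
g = 1.6549 / 0.25 = 6.6196%.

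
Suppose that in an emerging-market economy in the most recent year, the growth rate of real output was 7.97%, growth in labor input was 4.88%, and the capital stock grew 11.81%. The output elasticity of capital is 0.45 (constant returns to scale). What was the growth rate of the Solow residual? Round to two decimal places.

Labor's share = 1 − 0.45 = 0.55.
The capital stock: 0.45 × 11.81 = 5.3145 pp.
Labor input: 0.55 × 4.88 = 2.684 pp.
TFP growth = 7.97 − 7.9985 = -0.0285%.

-0.03%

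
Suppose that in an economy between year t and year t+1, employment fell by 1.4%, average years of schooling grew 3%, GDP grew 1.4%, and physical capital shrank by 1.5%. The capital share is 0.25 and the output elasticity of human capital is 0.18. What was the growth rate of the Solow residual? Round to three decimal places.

2.033%

Labor's share = 1 − 0.25 − 0.18 = 0.57.
Physical capital: 0.25 × (-1.5) = -0.375 pp.
Average years of schooling: 0.18 × 3 = 0.54 pp.
Employment: 0.57 × (-1.4) = -0.798 pp.
TFP growth = 1.4 + 0.633 = 2.033%.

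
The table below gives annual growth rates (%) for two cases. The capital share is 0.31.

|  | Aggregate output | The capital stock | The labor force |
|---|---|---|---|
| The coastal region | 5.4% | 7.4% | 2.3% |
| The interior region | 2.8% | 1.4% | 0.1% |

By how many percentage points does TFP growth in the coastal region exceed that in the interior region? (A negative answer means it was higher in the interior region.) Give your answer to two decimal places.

Labor's share = 1 − 0.31 = 0.69.
The coastal region: TFP = 5.4 − 2.294 − 1.587 = 1.519%.
The interior region: TFP = 2.8 − 0.434 − 0.069 = 2.297%.
Difference = 1.519 − (2.297) = -0.778 pp.

-0.78 percentage points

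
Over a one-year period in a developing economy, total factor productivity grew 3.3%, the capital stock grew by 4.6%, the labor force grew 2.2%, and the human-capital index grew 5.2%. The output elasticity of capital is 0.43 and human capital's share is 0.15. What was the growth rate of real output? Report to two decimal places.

Real output grew 6.98%.

Labor's share = 1 − 0.43 − 0.15 = 0.42.
The capital stock: 0.43 × 4.6 = 1.978 pp.
The human-capital index: 0.15 × 5.2 = 0.78 pp.
The labor force: 0.42 × 2.2 = 0.924 pp.
Output growth = 3.3 + 3.682 = 6.982%.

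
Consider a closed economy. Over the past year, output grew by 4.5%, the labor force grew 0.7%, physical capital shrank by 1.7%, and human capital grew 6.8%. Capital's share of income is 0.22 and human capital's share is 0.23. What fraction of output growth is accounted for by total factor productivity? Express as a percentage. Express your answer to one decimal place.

65.0%

Labor's share = 1 − 0.22 − 0.23 = 0.55.
Physical capital: 0.22 × (-1.7) = -0.374 pp.
Human capital: 0.23 × 6.8 = 1.564 pp.
The labor force: 0.55 × 0.7 = 0.385 pp.
TFP growth = 4.5 − 1.575 = 2.925%.
TFP share of growth = 2.925 / 4.5 × 100 = 65%.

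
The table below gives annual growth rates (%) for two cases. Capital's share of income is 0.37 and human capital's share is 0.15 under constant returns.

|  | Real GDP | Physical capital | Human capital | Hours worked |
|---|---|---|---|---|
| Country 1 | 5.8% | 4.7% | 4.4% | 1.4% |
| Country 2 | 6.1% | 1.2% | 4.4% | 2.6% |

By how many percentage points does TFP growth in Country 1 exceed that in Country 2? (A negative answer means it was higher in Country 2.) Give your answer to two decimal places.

Labor's share = 1 − 0.37 − 0.15 = 0.48.
Country 1: TFP = 5.8 − 1.739 − 0.66 − 0.672 = 2.729%.
Country 2: TFP = 6.1 − 0.444 − 0.66 − 1.248 = 3.748%.
Difference = 2.729 − (3.748) = -1.019 pp.

-1.02 percentage points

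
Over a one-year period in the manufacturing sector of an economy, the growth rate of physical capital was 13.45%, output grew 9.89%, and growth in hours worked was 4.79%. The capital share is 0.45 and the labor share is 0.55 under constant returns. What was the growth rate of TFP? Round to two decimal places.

Labor's share = 1 − 0.45 = 0.55.
Physical capital: 0.45 × 13.45 = 6.0525 pp.
Hours worked: 0.55 × 4.79 = 2.6345 pp.
TFP growth = 9.89 − 8.687 = 1.203%.

1.20%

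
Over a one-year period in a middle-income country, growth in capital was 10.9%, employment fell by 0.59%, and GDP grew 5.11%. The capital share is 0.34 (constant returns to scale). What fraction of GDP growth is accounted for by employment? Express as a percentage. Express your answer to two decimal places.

Labor's share = 1 − 0.34 = 0.66.
Employment contributed 0.66 × (-0.59) = -0.3894 pp.
Share of growth = -0.3894 / 5.11 × 100 = -7.6204%.

-7.62%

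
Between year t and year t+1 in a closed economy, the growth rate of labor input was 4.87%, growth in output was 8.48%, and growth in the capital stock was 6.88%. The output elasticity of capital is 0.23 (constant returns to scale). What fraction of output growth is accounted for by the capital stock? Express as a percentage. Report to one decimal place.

The capital stock contributed 0.23 × 6.88 = 1.5824 pp.
Share of growth = 1.5824 / 8.48 × 100 = 18.66%.

18.7%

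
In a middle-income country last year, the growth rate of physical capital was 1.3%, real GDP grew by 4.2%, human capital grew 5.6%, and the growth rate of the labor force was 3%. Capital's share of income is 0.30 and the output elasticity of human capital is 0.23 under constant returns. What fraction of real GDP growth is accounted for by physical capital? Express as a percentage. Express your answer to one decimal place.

Physical capital accounted for 9.3% of growth.

Physical capital contributed 0.3 × 1.3 = 0.39 pp.
Share of growth = 0.39 / 4.2 × 100 = 9.286%.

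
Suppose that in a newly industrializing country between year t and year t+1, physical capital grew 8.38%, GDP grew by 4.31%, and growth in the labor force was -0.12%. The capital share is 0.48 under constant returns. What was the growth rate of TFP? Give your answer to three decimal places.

Labor's share = 1 − 0.48 = 0.52.
Physical capital: 0.48 × 8.38 = 4.0224 pp.
The labor force: 0.52 × (-0.12) = -0.0624 pp.
TFP growth = 4.31 − 3.96 = 0.35%.

TFP growth was 0.350%.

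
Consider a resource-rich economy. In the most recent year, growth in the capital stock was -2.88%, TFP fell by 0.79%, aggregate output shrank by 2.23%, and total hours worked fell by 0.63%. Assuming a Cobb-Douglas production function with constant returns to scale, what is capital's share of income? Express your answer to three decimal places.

α = 0.360

gY = gA + α·gK + (1−α)·gL, so gY − gA − gL = α(gK − gL).
-2.23 + 0.79 + 0.63 = α × (-2.88 − (-0.63)).
-0.81 = -2.25 α, so α = 0.36.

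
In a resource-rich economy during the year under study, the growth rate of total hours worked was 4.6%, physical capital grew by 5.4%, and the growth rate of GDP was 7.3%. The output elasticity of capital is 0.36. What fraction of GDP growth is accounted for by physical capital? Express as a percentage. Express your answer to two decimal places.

Physical capital contributed 0.36 × 5.4 = 1.944 pp.
Share of growth = 1.944 / 7.3 × 100 = 26.6301%.

26.63%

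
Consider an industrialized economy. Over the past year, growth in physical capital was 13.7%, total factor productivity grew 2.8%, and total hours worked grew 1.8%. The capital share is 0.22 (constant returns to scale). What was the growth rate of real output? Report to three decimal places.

Real output grew 7.218%.

Labor's share = 1 − 0.22 = 0.78.
Physical capital: 0.22 × 13.7 = 3.014 pp.
Total hours worked: 0.78 × 1.8 = 1.404 pp.
Output growth = 2.8 + 4.418 = 7.218%.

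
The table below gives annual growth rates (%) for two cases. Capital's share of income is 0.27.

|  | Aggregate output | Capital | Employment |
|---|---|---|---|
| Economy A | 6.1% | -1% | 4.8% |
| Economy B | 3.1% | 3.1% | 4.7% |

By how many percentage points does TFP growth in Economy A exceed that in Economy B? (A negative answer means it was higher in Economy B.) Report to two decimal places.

Labor's share = 1 − 0.27 = 0.73.
Economy A: TFP = 6.1 + 0.27 − 3.504 = 2.866%.
Economy B: TFP = 3.1 − 0.837 − 3.431 = -1.168%.
Difference = 2.866 − (-1.168) = 4.034 pp.

4.03 percentage points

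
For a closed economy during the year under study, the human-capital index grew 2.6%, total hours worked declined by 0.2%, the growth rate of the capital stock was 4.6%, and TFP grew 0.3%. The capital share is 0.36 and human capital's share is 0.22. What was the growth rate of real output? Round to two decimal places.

2.44%

Labor's share = 1 − 0.36 − 0.22 = 0.42.
The capital stock: 0.36 × 4.6 = 1.656 pp.
The human-capital index: 0.22 × 2.6 = 0.572 pp.
Total hours worked: 0.42 × (-0.2) = -0.084 pp.
Output growth = 0.3 + 2.144 = 2.444%.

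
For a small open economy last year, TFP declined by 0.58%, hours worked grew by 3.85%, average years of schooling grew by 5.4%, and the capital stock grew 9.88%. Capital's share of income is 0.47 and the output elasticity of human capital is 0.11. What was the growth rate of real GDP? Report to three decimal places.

Labor's share = 1 − 0.47 − 0.11 = 0.42.
The capital stock: 0.47 × 9.88 = 4.6436 pp.
Average years of schooling: 0.11 × 5.4 = 0.594 pp.
Hours worked: 0.42 × 3.85 = 1.617 pp.
Output growth = -0.58 + 6.8546 = 6.2746%.

6.275%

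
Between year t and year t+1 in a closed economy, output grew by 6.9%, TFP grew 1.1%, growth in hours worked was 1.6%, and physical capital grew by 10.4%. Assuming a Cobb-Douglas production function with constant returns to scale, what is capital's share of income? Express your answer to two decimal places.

Capital's share of income is 0.48.

gY = gA + α·gK + (1−α)·gL, so gY − gA − gL = α(gK − gL).
6.9 − 1.1 − 1.6 = α × (10.4 − 1.6).
4.2 = 8.8 α, so α = 0.4773.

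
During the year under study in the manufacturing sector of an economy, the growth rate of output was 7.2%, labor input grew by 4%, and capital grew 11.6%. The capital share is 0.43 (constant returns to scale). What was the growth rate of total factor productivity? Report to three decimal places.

-0.068%

Labor's share = 1 − 0.43 = 0.57.
Capital: 0.43 × 11.6 = 4.988 pp.
Labor input: 0.57 × 4 = 2.28 pp.
TFP growth = 7.2 − 7.268 = -0.068%.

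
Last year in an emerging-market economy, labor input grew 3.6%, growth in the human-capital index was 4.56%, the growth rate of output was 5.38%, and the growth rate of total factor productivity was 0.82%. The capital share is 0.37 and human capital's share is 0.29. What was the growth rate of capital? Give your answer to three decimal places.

Labor's share = 1 − 0.37 − 0.29 = 0.34.
gY = gA + 0.29×4.56 + 0.34×3.6 + 0.37×g.
0.37×g = 5.38 − 0.82 − 2.5464 = 2.0136.
g = 2.0136 / 0.37 = 5.44216%.

5.442%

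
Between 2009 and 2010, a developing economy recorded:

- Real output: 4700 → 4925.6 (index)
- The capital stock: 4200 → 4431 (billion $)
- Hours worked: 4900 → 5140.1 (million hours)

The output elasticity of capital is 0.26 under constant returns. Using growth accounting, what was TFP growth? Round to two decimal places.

-0.26%

Real output growth = (4925.6 − 4700) / 4700 = 4.8%.
The capital stock growth = (4431 − 4200) / 4200 = 5.5%.
Hours worked growth = (5140.1 − 4900) / 4900 = 4.9%.
Labor's share = 1 − 0.26 = 0.74.
The capital stock: 0.26 × 5.5 = 1.43 pp.
Hours worked: 0.74 × 4.9 = 3.626 pp.
TFP growth = 4.8 − 5.056 = -0.256%.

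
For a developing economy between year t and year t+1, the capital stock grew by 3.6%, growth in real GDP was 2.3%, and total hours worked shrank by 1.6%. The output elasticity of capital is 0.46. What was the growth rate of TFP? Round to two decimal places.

TFP growth was 1.51%.

Labor's share = 1 − 0.46 = 0.54.
The capital stock: 0.46 × 3.6 = 1.656 pp.
Total hours worked: 0.54 × (-1.6) = -0.864 pp.
TFP growth = 2.3 − 0.792 = 1.508%.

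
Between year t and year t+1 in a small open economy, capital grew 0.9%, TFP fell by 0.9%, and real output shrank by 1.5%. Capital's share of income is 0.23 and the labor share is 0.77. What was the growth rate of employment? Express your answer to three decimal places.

Labor's share = 1 − 0.23 = 0.77.
gY = gA + 0.23×0.9 + 0.77×g.
0.77×g = -1.5 + 0.9 − 0.207 = -0.807.
g = -0.807 / 0.77 = -1.04805%.

-1.048%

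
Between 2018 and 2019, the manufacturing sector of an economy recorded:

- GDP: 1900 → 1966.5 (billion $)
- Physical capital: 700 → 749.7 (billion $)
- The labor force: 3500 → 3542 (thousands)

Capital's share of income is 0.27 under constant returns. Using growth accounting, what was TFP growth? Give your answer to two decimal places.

0.71%

GDP growth = (1966.5 − 1900) / 1900 = 3.5%.
Physical capital growth = (749.7 − 700) / 700 = 7.1%.
The labor force growth = (3542 − 3500) / 3500 = 1.2%.
Labor's share = 1 − 0.27 = 0.73.
Physical capital: 0.27 × 7.1 = 1.917 pp.
The labor force: 0.73 × 1.2 = 0.876 pp.
TFP growth = 3.5 − 2.793 = 0.707%.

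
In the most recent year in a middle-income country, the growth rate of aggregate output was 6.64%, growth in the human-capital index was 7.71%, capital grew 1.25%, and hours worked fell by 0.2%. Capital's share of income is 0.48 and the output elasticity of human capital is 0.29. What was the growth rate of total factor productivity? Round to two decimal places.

Labor's share = 1 − 0.48 − 0.29 = 0.23.
Capital: 0.48 × 1.25 = 0.6 pp.
The human-capital index: 0.29 × 7.71 = 2.2359 pp.
Hours worked: 0.23 × (-0.2) = -0.046 pp.
TFP growth = 6.64 − 2.7899 = 3.8501%.

Total factor productivity grew 3.85%.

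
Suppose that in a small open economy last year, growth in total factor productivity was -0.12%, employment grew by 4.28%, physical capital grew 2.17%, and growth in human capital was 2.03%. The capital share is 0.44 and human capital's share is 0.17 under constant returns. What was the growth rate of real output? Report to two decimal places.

2.85%

Labor's share = 1 − 0.44 − 0.17 = 0.39.
Physical capital: 0.44 × 2.17 = 0.9548 pp.
Human capital: 0.17 × 2.03 = 0.3451 pp.
Employment: 0.39 × 4.28 = 1.6692 pp.
Output growth = -0.12 + 2.9691 = 2.8491%.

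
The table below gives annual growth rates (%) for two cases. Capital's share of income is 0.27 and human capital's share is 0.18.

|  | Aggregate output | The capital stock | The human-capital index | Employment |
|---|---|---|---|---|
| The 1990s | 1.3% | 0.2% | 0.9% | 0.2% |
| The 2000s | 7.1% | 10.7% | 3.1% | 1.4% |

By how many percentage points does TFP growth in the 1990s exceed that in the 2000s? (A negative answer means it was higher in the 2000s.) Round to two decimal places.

-1.91 percentage points

Labor's share = 1 − 0.27 − 0.18 = 0.55.
The 1990s: TFP = 1.3 − 0.054 − 0.162 − 0.11 = 0.974%.
The 2000s: TFP = 7.1 − 2.889 − 0.558 − 0.77 = 2.883%.
Difference = 0.974 − (2.883) = -1.909 pp.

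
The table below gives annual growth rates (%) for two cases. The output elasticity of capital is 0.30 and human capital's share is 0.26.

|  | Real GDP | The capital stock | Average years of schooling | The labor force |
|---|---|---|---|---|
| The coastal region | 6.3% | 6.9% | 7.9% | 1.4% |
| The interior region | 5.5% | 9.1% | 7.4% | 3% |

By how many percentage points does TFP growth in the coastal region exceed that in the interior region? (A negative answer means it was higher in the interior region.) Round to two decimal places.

2.03 percentage points

Labor's share = 1 − 0.3 − 0.26 = 0.44.
The coastal region: TFP = 6.3 − 2.07 − 2.054 − 0.616 = 1.56%.
The interior region: TFP = 5.5 − 2.73 − 1.924 − 1.32 = -0.474%.
Difference = 1.56 − (-0.474) = 2.034 pp.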